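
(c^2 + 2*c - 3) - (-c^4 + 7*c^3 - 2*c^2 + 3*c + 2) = c^4 - 7*c^3 + 3*c^2 - c - 5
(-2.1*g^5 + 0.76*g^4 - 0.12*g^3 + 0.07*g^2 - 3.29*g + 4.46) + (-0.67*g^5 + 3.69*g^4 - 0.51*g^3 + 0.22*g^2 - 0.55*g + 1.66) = -2.77*g^5 + 4.45*g^4 - 0.63*g^3 + 0.29*g^2 - 3.84*g + 6.12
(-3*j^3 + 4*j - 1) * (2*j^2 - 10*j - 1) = -6*j^5 + 30*j^4 + 11*j^3 - 42*j^2 + 6*j + 1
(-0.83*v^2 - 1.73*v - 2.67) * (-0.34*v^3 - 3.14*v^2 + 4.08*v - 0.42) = 0.2822*v^5 + 3.1944*v^4 + 2.9536*v^3 + 1.674*v^2 - 10.167*v + 1.1214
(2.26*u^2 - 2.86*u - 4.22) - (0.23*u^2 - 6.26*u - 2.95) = 2.03*u^2 + 3.4*u - 1.27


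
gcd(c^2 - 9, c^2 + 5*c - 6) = 1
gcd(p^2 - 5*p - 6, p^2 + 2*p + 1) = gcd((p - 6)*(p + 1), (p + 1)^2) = p + 1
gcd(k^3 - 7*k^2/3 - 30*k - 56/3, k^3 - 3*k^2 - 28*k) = k^2 - 3*k - 28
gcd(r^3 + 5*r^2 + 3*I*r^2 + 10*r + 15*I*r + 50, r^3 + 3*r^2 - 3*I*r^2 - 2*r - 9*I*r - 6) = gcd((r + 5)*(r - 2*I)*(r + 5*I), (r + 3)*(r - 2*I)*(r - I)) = r - 2*I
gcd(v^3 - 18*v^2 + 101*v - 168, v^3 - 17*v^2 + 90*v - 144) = v^2 - 11*v + 24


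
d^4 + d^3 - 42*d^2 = d^2*(d - 6)*(d + 7)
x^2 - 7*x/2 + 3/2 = (x - 3)*(x - 1/2)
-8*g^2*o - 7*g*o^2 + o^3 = o*(-8*g + o)*(g + o)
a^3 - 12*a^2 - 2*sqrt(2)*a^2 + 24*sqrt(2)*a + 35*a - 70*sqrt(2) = (a - 7)*(a - 5)*(a - 2*sqrt(2))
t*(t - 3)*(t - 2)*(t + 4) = t^4 - t^3 - 14*t^2 + 24*t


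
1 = 1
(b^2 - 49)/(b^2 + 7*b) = (b - 7)/b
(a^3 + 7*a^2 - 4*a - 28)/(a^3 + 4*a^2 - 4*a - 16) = (a + 7)/(a + 4)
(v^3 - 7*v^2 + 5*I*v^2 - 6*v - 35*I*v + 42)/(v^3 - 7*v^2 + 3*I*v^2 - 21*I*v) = (v + 2*I)/v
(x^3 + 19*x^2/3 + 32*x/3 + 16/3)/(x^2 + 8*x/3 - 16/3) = (3*x^2 + 7*x + 4)/(3*x - 4)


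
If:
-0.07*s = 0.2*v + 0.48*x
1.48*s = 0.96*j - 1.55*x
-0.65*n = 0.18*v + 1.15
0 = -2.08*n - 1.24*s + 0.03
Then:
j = 0.136225952645209*x + 3.96752450980392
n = 0.571672500640314*x - 1.5197963800905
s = 2.57352941176471 - 0.958934517203108*x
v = -2.06437291897891*x - 0.900735294117647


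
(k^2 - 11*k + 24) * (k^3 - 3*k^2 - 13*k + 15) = k^5 - 14*k^4 + 44*k^3 + 86*k^2 - 477*k + 360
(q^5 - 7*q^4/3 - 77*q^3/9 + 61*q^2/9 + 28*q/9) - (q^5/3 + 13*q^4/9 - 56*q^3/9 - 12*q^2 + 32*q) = 2*q^5/3 - 34*q^4/9 - 7*q^3/3 + 169*q^2/9 - 260*q/9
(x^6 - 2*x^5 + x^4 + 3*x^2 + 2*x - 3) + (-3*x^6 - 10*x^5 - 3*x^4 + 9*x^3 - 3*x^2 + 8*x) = -2*x^6 - 12*x^5 - 2*x^4 + 9*x^3 + 10*x - 3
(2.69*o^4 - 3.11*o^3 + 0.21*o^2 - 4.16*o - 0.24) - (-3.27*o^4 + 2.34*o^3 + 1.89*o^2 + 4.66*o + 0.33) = 5.96*o^4 - 5.45*o^3 - 1.68*o^2 - 8.82*o - 0.57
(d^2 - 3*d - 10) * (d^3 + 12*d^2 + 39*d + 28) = d^5 + 9*d^4 - 7*d^3 - 209*d^2 - 474*d - 280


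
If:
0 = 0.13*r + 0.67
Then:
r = -5.15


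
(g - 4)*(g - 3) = g^2 - 7*g + 12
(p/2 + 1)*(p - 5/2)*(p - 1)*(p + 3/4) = p^4/2 - 3*p^3/8 - 45*p^2/16 + 13*p/16 + 15/8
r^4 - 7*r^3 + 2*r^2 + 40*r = r*(r - 5)*(r - 4)*(r + 2)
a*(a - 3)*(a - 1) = a^3 - 4*a^2 + 3*a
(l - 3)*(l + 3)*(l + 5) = l^3 + 5*l^2 - 9*l - 45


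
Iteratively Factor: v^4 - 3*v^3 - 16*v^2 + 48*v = (v)*(v^3 - 3*v^2 - 16*v + 48) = v*(v + 4)*(v^2 - 7*v + 12) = v*(v - 3)*(v + 4)*(v - 4)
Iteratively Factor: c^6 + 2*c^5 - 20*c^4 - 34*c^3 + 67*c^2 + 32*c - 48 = (c + 3)*(c^5 - c^4 - 17*c^3 + 17*c^2 + 16*c - 16) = (c - 1)*(c + 3)*(c^4 - 17*c^2 + 16) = (c - 1)^2*(c + 3)*(c^3 + c^2 - 16*c - 16) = (c - 1)^2*(c + 3)*(c + 4)*(c^2 - 3*c - 4) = (c - 4)*(c - 1)^2*(c + 3)*(c + 4)*(c + 1)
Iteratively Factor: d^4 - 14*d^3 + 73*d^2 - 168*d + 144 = (d - 4)*(d^3 - 10*d^2 + 33*d - 36) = (d - 4)^2*(d^2 - 6*d + 9) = (d - 4)^2*(d - 3)*(d - 3)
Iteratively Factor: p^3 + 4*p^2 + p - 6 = (p + 3)*(p^2 + p - 2) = (p + 2)*(p + 3)*(p - 1)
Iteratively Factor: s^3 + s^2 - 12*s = (s - 3)*(s^2 + 4*s) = s*(s - 3)*(s + 4)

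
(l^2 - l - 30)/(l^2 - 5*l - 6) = (l + 5)/(l + 1)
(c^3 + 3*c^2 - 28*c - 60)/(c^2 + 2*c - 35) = (c^2 + 8*c + 12)/(c + 7)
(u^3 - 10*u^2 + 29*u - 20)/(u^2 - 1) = (u^2 - 9*u + 20)/(u + 1)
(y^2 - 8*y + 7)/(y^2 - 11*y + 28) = (y - 1)/(y - 4)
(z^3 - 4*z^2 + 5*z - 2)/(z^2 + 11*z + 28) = (z^3 - 4*z^2 + 5*z - 2)/(z^2 + 11*z + 28)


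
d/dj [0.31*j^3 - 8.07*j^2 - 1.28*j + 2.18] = 0.93*j^2 - 16.14*j - 1.28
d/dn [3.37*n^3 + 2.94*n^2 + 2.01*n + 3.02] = 10.11*n^2 + 5.88*n + 2.01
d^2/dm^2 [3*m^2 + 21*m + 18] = 6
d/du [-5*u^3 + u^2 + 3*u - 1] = -15*u^2 + 2*u + 3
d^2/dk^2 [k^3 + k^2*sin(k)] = -k^2*sin(k) + 4*k*cos(k) + 6*k + 2*sin(k)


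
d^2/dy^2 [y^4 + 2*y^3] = 12*y*(y + 1)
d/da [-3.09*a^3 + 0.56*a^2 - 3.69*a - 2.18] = -9.27*a^2 + 1.12*a - 3.69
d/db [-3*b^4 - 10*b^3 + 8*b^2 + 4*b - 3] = -12*b^3 - 30*b^2 + 16*b + 4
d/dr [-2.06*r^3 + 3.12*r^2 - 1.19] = r*(6.24 - 6.18*r)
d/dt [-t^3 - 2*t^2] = t*(-3*t - 4)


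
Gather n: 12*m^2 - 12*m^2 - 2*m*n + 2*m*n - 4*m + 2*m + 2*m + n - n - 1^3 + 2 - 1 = 0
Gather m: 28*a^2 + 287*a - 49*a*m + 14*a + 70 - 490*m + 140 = 28*a^2 + 301*a + m*(-49*a - 490) + 210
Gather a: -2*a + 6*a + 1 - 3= 4*a - 2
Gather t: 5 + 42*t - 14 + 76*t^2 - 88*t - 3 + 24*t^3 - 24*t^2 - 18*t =24*t^3 + 52*t^2 - 64*t - 12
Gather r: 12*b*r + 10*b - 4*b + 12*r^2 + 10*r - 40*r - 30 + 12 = 6*b + 12*r^2 + r*(12*b - 30) - 18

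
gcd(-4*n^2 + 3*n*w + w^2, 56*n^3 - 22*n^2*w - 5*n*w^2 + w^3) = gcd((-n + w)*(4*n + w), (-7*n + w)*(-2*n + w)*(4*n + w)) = 4*n + w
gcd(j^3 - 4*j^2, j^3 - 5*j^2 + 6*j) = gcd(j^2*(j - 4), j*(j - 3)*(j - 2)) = j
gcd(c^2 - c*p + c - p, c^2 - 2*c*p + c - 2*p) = c + 1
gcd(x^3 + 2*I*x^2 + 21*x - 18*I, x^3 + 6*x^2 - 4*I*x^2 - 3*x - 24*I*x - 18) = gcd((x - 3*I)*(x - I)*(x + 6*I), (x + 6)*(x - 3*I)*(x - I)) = x^2 - 4*I*x - 3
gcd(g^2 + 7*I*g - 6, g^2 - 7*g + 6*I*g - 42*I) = g + 6*I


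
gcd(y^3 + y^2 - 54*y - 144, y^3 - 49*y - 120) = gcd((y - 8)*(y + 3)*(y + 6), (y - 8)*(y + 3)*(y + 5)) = y^2 - 5*y - 24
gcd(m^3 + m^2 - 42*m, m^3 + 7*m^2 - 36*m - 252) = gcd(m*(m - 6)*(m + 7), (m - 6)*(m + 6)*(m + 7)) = m^2 + m - 42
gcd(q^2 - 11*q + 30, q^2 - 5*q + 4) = 1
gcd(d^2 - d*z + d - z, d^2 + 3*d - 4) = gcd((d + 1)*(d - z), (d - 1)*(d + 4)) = 1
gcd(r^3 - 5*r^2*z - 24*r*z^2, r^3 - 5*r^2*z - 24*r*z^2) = -r^3 + 5*r^2*z + 24*r*z^2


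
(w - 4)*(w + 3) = w^2 - w - 12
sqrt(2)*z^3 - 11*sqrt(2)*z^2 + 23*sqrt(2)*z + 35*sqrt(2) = (z - 7)*(z - 5)*(sqrt(2)*z + sqrt(2))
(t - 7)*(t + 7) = t^2 - 49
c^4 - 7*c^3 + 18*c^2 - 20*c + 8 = (c - 2)^3*(c - 1)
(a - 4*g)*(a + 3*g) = a^2 - a*g - 12*g^2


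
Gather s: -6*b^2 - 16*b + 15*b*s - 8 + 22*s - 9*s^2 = -6*b^2 - 16*b - 9*s^2 + s*(15*b + 22) - 8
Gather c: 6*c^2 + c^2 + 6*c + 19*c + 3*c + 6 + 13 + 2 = 7*c^2 + 28*c + 21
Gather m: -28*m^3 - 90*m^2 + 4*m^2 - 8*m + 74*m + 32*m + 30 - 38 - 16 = -28*m^3 - 86*m^2 + 98*m - 24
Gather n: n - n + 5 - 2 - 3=0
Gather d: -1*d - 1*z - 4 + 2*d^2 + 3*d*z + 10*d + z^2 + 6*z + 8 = 2*d^2 + d*(3*z + 9) + z^2 + 5*z + 4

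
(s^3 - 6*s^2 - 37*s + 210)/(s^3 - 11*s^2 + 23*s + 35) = (s + 6)/(s + 1)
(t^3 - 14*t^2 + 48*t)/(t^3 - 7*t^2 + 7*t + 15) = t*(t^2 - 14*t + 48)/(t^3 - 7*t^2 + 7*t + 15)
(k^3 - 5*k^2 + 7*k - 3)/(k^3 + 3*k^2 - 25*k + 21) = (k - 1)/(k + 7)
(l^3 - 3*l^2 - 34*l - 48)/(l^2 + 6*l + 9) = (l^2 - 6*l - 16)/(l + 3)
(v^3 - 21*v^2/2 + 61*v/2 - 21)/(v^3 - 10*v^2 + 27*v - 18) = (v - 7/2)/(v - 3)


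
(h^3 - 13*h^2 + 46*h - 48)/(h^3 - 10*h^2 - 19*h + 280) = (h^2 - 5*h + 6)/(h^2 - 2*h - 35)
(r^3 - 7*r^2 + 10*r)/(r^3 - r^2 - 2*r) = (r - 5)/(r + 1)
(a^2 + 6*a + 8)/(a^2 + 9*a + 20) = (a + 2)/(a + 5)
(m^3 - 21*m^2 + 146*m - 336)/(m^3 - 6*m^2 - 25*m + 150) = (m^2 - 15*m + 56)/(m^2 - 25)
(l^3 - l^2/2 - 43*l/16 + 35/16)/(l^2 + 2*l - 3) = (l^2 + l/2 - 35/16)/(l + 3)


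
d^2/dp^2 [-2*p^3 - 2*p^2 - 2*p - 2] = -12*p - 4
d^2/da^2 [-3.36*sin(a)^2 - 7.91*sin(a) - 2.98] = 7.91*sin(a) - 6.72*cos(2*a)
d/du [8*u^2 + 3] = 16*u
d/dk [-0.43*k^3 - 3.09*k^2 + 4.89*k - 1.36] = -1.29*k^2 - 6.18*k + 4.89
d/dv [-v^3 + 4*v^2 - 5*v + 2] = -3*v^2 + 8*v - 5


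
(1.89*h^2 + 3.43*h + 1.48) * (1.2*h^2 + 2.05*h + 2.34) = 2.268*h^4 + 7.9905*h^3 + 13.2301*h^2 + 11.0602*h + 3.4632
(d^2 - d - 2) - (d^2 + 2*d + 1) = -3*d - 3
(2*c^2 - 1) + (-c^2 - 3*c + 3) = c^2 - 3*c + 2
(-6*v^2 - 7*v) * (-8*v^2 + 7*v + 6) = 48*v^4 + 14*v^3 - 85*v^2 - 42*v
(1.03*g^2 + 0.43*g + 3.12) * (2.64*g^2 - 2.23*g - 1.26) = 2.7192*g^4 - 1.1617*g^3 + 5.9801*g^2 - 7.4994*g - 3.9312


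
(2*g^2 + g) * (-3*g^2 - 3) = -6*g^4 - 3*g^3 - 6*g^2 - 3*g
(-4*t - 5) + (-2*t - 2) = -6*t - 7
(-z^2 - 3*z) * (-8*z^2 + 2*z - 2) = 8*z^4 + 22*z^3 - 4*z^2 + 6*z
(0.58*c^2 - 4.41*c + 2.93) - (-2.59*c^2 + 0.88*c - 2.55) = 3.17*c^2 - 5.29*c + 5.48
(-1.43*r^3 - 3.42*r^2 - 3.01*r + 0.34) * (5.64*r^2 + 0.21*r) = -8.0652*r^5 - 19.5891*r^4 - 17.6946*r^3 + 1.2855*r^2 + 0.0714*r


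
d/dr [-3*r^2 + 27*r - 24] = 27 - 6*r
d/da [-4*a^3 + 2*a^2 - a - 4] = -12*a^2 + 4*a - 1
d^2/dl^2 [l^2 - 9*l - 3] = 2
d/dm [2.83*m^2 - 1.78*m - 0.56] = 5.66*m - 1.78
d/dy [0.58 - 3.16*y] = -3.16000000000000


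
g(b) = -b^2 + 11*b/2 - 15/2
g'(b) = 11/2 - 2*b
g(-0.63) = -11.36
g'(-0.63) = 6.76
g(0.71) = -4.10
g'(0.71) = 4.08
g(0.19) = -6.49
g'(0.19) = 5.12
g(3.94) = -1.35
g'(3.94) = -2.38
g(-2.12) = -23.65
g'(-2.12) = 9.74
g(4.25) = -2.19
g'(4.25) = -3.00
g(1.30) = -2.04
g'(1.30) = 2.90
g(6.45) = -13.63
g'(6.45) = -7.40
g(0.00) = -7.50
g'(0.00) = 5.50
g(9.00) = -39.00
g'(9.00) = -12.50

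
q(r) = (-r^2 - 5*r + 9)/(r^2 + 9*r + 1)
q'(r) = (-2*r - 9)*(-r^2 - 5*r + 9)/(r^2 + 9*r + 1)^2 + (-2*r - 5)/(r^2 + 9*r + 1)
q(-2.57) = -0.98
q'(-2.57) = -0.25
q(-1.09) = -1.74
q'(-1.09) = -1.19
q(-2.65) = -0.96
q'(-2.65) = -0.24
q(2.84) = -0.38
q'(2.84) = -0.15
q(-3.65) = -0.75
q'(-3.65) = -0.19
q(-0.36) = -5.06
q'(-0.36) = -17.81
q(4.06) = -0.51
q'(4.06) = -0.08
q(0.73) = 0.59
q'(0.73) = -1.56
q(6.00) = -0.63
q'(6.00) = -0.04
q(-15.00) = -1.55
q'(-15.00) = -0.08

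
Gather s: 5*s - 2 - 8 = 5*s - 10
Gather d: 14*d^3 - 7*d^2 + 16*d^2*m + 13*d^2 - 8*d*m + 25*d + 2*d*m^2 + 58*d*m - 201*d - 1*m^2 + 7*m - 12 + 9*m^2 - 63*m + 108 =14*d^3 + d^2*(16*m + 6) + d*(2*m^2 + 50*m - 176) + 8*m^2 - 56*m + 96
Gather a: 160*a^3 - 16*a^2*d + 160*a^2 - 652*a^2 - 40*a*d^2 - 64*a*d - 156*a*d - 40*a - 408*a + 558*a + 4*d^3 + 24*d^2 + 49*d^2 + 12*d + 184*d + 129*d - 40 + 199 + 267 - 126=160*a^3 + a^2*(-16*d - 492) + a*(-40*d^2 - 220*d + 110) + 4*d^3 + 73*d^2 + 325*d + 300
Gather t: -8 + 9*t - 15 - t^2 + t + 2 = -t^2 + 10*t - 21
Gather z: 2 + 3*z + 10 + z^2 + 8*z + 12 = z^2 + 11*z + 24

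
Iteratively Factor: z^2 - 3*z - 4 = (z + 1)*(z - 4)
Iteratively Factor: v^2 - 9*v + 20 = (v - 5)*(v - 4)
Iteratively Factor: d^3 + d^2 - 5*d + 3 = (d - 1)*(d^2 + 2*d - 3) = (d - 1)^2*(d + 3)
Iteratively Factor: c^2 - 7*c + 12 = (c - 3)*(c - 4)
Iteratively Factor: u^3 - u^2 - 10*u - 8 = (u + 1)*(u^2 - 2*u - 8) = (u - 4)*(u + 1)*(u + 2)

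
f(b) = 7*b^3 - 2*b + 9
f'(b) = 21*b^2 - 2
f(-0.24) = 9.38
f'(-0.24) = -0.79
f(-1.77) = -26.28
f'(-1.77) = 63.79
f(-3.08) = -189.37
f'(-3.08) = 197.21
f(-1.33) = -4.81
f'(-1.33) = 35.15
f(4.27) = 545.44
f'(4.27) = 380.89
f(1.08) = 15.66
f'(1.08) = 22.49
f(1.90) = 53.21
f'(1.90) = 73.81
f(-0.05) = 9.10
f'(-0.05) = -1.95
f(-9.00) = -5076.00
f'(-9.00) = 1699.00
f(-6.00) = -1491.00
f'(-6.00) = 754.00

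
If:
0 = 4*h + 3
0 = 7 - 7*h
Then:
No Solution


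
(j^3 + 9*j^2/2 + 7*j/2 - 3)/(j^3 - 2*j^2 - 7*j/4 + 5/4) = 2*(j^2 + 5*j + 6)/(2*j^2 - 3*j - 5)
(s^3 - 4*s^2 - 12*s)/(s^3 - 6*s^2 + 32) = s*(s - 6)/(s^2 - 8*s + 16)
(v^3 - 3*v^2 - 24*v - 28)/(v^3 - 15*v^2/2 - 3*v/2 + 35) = 2*(v + 2)/(2*v - 5)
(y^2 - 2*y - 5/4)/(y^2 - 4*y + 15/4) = (2*y + 1)/(2*y - 3)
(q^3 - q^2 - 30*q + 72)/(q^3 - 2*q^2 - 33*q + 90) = (q - 4)/(q - 5)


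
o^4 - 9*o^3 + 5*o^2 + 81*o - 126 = (o - 7)*(o - 3)*(o - 2)*(o + 3)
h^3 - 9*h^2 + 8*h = h*(h - 8)*(h - 1)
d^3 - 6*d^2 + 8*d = d*(d - 4)*(d - 2)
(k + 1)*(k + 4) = k^2 + 5*k + 4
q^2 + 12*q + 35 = (q + 5)*(q + 7)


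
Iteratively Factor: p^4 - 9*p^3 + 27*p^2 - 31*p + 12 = (p - 1)*(p^3 - 8*p^2 + 19*p - 12) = (p - 3)*(p - 1)*(p^2 - 5*p + 4) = (p - 4)*(p - 3)*(p - 1)*(p - 1)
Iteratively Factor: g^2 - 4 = (g + 2)*(g - 2)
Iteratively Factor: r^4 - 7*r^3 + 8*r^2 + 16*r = (r)*(r^3 - 7*r^2 + 8*r + 16) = r*(r - 4)*(r^2 - 3*r - 4) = r*(r - 4)*(r + 1)*(r - 4)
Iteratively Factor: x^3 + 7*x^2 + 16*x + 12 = (x + 2)*(x^2 + 5*x + 6) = (x + 2)*(x + 3)*(x + 2)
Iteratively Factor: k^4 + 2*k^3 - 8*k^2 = (k)*(k^3 + 2*k^2 - 8*k) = k*(k + 4)*(k^2 - 2*k) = k*(k - 2)*(k + 4)*(k)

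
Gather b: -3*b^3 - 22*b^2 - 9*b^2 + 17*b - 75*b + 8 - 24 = -3*b^3 - 31*b^2 - 58*b - 16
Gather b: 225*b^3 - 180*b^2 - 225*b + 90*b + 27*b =225*b^3 - 180*b^2 - 108*b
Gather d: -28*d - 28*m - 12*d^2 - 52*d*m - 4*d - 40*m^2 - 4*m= -12*d^2 + d*(-52*m - 32) - 40*m^2 - 32*m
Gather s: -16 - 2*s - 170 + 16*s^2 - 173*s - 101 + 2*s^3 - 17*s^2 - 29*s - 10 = 2*s^3 - s^2 - 204*s - 297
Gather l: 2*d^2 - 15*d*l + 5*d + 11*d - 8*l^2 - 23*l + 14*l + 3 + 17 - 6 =2*d^2 + 16*d - 8*l^2 + l*(-15*d - 9) + 14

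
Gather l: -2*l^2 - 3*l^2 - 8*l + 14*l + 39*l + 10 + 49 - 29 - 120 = -5*l^2 + 45*l - 90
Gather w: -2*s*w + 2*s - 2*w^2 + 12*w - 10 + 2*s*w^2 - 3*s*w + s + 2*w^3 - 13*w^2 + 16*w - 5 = 3*s + 2*w^3 + w^2*(2*s - 15) + w*(28 - 5*s) - 15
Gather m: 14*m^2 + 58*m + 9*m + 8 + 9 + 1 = 14*m^2 + 67*m + 18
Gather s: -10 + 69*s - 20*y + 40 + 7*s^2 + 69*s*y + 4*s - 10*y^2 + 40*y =7*s^2 + s*(69*y + 73) - 10*y^2 + 20*y + 30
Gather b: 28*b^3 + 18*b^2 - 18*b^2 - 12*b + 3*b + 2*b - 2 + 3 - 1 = 28*b^3 - 7*b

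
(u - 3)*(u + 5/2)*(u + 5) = u^3 + 9*u^2/2 - 10*u - 75/2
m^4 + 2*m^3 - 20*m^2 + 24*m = m*(m - 2)^2*(m + 6)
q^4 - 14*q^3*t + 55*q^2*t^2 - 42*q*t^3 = q*(q - 7*t)*(q - 6*t)*(q - t)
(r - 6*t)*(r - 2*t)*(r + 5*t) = r^3 - 3*r^2*t - 28*r*t^2 + 60*t^3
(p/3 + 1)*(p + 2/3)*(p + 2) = p^3/3 + 17*p^2/9 + 28*p/9 + 4/3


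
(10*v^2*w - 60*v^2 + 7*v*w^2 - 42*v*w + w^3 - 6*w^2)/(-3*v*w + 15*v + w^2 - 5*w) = (-10*v^2*w + 60*v^2 - 7*v*w^2 + 42*v*w - w^3 + 6*w^2)/(3*v*w - 15*v - w^2 + 5*w)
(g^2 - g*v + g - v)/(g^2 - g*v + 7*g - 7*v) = (g + 1)/(g + 7)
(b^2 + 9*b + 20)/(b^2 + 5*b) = (b + 4)/b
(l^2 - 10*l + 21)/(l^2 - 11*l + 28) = (l - 3)/(l - 4)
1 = 1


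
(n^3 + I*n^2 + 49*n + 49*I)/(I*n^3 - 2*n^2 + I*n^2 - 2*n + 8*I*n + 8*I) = (-I*n^3 + n^2 - 49*I*n + 49)/(n^3 + n^2*(1 + 2*I) + 2*n*(4 + I) + 8)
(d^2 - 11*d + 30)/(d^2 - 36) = (d - 5)/(d + 6)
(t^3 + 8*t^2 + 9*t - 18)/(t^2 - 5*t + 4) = (t^2 + 9*t + 18)/(t - 4)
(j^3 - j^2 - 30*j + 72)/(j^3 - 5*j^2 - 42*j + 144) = (j - 4)/(j - 8)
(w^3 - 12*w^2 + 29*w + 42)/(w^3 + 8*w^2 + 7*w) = (w^2 - 13*w + 42)/(w*(w + 7))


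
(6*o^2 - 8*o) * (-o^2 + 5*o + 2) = -6*o^4 + 38*o^3 - 28*o^2 - 16*o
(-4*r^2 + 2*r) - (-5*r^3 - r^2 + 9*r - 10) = 5*r^3 - 3*r^2 - 7*r + 10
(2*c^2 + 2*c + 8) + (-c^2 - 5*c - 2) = c^2 - 3*c + 6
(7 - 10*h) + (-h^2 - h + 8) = -h^2 - 11*h + 15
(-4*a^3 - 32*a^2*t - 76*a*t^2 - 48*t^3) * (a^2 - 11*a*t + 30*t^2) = -4*a^5 + 12*a^4*t + 156*a^3*t^2 - 172*a^2*t^3 - 1752*a*t^4 - 1440*t^5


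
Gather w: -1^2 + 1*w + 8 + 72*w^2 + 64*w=72*w^2 + 65*w + 7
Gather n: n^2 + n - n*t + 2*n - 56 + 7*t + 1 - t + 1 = n^2 + n*(3 - t) + 6*t - 54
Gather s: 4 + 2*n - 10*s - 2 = 2*n - 10*s + 2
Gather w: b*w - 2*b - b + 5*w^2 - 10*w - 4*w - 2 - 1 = -3*b + 5*w^2 + w*(b - 14) - 3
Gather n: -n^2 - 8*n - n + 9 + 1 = -n^2 - 9*n + 10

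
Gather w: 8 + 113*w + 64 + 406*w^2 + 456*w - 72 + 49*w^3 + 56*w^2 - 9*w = 49*w^3 + 462*w^2 + 560*w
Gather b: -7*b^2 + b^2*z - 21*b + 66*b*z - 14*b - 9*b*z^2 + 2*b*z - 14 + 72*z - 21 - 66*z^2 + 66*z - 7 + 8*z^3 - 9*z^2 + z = b^2*(z - 7) + b*(-9*z^2 + 68*z - 35) + 8*z^3 - 75*z^2 + 139*z - 42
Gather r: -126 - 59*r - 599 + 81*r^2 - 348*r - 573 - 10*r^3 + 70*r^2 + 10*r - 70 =-10*r^3 + 151*r^2 - 397*r - 1368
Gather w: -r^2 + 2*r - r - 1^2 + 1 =-r^2 + r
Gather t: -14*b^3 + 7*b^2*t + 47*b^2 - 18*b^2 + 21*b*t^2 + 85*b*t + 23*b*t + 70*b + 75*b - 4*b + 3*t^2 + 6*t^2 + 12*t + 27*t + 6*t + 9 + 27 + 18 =-14*b^3 + 29*b^2 + 141*b + t^2*(21*b + 9) + t*(7*b^2 + 108*b + 45) + 54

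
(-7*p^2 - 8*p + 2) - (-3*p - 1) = -7*p^2 - 5*p + 3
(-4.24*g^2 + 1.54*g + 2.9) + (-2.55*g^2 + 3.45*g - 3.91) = -6.79*g^2 + 4.99*g - 1.01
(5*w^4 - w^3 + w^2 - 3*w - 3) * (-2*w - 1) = -10*w^5 - 3*w^4 - w^3 + 5*w^2 + 9*w + 3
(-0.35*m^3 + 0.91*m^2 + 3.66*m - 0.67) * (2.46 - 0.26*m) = 0.091*m^4 - 1.0976*m^3 + 1.287*m^2 + 9.1778*m - 1.6482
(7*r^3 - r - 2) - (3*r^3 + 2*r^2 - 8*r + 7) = 4*r^3 - 2*r^2 + 7*r - 9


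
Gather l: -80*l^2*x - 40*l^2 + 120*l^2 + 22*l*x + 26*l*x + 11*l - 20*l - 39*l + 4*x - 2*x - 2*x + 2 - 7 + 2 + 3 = l^2*(80 - 80*x) + l*(48*x - 48)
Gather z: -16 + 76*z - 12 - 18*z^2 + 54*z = -18*z^2 + 130*z - 28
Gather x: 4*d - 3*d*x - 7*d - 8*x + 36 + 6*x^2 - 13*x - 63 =-3*d + 6*x^2 + x*(-3*d - 21) - 27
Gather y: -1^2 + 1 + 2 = 2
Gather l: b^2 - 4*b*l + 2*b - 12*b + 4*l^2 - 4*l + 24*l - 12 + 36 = b^2 - 10*b + 4*l^2 + l*(20 - 4*b) + 24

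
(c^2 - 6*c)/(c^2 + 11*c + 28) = c*(c - 6)/(c^2 + 11*c + 28)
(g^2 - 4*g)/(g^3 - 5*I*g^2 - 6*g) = (4 - g)/(-g^2 + 5*I*g + 6)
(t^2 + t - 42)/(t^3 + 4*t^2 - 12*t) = (t^2 + t - 42)/(t*(t^2 + 4*t - 12))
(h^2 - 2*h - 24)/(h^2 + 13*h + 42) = (h^2 - 2*h - 24)/(h^2 + 13*h + 42)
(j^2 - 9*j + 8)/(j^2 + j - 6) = (j^2 - 9*j + 8)/(j^2 + j - 6)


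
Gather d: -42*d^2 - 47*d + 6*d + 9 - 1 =-42*d^2 - 41*d + 8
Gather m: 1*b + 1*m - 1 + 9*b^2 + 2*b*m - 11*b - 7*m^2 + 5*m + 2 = 9*b^2 - 10*b - 7*m^2 + m*(2*b + 6) + 1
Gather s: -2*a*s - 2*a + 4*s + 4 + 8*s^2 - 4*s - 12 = -2*a*s - 2*a + 8*s^2 - 8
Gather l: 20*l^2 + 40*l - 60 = 20*l^2 + 40*l - 60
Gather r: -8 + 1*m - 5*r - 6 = m - 5*r - 14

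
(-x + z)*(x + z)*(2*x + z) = -2*x^3 - x^2*z + 2*x*z^2 + z^3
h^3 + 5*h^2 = h^2*(h + 5)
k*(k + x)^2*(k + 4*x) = k^4 + 6*k^3*x + 9*k^2*x^2 + 4*k*x^3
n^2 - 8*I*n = n*(n - 8*I)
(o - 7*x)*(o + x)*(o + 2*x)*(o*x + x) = o^4*x - 4*o^3*x^2 + o^3*x - 19*o^2*x^3 - 4*o^2*x^2 - 14*o*x^4 - 19*o*x^3 - 14*x^4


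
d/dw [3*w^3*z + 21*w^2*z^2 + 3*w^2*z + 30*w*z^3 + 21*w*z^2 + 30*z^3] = 3*z*(3*w^2 + 14*w*z + 2*w + 10*z^2 + 7*z)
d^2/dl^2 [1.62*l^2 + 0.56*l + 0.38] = 3.24000000000000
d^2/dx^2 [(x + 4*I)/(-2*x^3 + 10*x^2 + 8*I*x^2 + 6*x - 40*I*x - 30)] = (-(x + 4*I)*(-3*x^2 + 10*x + 8*I*x + 3 - 20*I)^2 + (3*x^2 - 10*x - 8*I*x - (x + 4*I)*(-3*x + 5 + 4*I) - 3 + 20*I)*(x^3 - 5*x^2 - 4*I*x^2 - 3*x + 20*I*x + 15))/(x^3 - 5*x^2 - 4*I*x^2 - 3*x + 20*I*x + 15)^3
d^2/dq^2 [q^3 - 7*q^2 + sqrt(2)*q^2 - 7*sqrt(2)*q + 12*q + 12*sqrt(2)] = 6*q - 14 + 2*sqrt(2)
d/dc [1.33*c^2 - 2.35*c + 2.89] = 2.66*c - 2.35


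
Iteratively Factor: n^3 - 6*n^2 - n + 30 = (n - 5)*(n^2 - n - 6) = (n - 5)*(n + 2)*(n - 3)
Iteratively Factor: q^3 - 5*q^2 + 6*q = (q - 3)*(q^2 - 2*q) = (q - 3)*(q - 2)*(q)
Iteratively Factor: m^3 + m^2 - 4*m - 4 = (m + 2)*(m^2 - m - 2) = (m - 2)*(m + 2)*(m + 1)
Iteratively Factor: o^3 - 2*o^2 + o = (o - 1)*(o^2 - o) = o*(o - 1)*(o - 1)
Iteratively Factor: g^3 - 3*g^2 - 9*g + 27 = (g - 3)*(g^2 - 9) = (g - 3)*(g + 3)*(g - 3)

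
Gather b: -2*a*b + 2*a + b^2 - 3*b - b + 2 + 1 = 2*a + b^2 + b*(-2*a - 4) + 3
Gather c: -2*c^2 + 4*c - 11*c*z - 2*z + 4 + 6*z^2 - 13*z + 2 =-2*c^2 + c*(4 - 11*z) + 6*z^2 - 15*z + 6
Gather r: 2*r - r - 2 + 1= r - 1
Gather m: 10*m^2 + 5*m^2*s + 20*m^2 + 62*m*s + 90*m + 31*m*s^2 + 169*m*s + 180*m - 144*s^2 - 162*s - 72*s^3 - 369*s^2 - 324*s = m^2*(5*s + 30) + m*(31*s^2 + 231*s + 270) - 72*s^3 - 513*s^2 - 486*s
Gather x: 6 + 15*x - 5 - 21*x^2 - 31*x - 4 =-21*x^2 - 16*x - 3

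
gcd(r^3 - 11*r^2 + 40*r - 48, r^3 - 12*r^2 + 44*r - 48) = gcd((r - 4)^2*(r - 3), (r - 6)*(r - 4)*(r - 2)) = r - 4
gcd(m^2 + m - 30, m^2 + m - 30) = m^2 + m - 30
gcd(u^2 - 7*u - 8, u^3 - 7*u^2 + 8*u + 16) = u + 1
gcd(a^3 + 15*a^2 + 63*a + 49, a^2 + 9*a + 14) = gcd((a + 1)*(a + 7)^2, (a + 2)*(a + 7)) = a + 7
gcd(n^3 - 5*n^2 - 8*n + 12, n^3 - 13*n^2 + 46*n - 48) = 1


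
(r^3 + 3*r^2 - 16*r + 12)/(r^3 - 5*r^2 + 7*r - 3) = (r^2 + 4*r - 12)/(r^2 - 4*r + 3)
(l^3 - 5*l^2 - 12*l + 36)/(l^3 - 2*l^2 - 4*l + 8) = (l^2 - 3*l - 18)/(l^2 - 4)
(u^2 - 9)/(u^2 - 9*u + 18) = (u + 3)/(u - 6)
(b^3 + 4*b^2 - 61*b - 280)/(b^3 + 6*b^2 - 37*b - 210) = (b - 8)/(b - 6)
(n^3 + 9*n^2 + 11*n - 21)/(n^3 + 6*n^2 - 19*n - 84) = (n - 1)/(n - 4)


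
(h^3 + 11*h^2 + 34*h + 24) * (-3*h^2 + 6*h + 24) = -3*h^5 - 27*h^4 - 12*h^3 + 396*h^2 + 960*h + 576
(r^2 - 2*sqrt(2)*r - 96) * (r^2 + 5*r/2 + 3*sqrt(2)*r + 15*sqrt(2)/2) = r^4 + sqrt(2)*r^3 + 5*r^3/2 - 108*r^2 + 5*sqrt(2)*r^2/2 - 288*sqrt(2)*r - 270*r - 720*sqrt(2)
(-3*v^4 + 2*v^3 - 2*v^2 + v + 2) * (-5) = 15*v^4 - 10*v^3 + 10*v^2 - 5*v - 10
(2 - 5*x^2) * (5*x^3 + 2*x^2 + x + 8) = -25*x^5 - 10*x^4 + 5*x^3 - 36*x^2 + 2*x + 16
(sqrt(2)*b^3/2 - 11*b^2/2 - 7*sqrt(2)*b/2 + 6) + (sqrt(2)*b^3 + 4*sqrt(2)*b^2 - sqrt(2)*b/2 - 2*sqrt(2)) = 3*sqrt(2)*b^3/2 - 11*b^2/2 + 4*sqrt(2)*b^2 - 4*sqrt(2)*b - 2*sqrt(2) + 6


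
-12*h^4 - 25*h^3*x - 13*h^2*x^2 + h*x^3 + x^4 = (-4*h + x)*(h + x)^2*(3*h + x)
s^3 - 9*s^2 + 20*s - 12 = (s - 6)*(s - 2)*(s - 1)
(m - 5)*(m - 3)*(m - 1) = m^3 - 9*m^2 + 23*m - 15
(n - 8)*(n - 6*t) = n^2 - 6*n*t - 8*n + 48*t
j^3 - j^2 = j^2*(j - 1)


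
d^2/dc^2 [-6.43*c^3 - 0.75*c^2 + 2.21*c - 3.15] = -38.58*c - 1.5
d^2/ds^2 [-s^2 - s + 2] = -2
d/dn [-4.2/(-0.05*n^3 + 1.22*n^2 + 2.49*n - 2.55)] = (-0.63*n^2 + 10.248*n + 10.458)/(0.05*n^3 - 1.22*n^2 - 2.49*n + 2.55)^2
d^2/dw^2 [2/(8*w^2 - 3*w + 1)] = 4*(-64*w^2 + 24*w + (16*w - 3)^2 - 8)/(8*w^2 - 3*w + 1)^3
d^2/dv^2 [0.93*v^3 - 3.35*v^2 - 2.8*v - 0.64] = 5.58*v - 6.7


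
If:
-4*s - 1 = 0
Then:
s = -1/4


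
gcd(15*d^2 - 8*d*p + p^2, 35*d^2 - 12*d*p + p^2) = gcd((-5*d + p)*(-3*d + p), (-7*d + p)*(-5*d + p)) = -5*d + p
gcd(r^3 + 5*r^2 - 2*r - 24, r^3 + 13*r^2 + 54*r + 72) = r^2 + 7*r + 12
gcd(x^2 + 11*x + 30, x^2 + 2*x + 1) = 1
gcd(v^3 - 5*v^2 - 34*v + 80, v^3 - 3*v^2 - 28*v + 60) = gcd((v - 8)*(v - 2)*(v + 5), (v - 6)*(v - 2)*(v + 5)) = v^2 + 3*v - 10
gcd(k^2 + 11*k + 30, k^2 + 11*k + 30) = k^2 + 11*k + 30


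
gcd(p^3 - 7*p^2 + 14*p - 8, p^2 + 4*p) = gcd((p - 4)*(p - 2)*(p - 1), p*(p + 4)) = 1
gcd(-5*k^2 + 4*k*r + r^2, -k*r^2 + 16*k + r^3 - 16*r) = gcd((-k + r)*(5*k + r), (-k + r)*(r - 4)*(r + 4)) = -k + r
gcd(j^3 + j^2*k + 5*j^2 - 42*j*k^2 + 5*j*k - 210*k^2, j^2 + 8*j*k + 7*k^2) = j + 7*k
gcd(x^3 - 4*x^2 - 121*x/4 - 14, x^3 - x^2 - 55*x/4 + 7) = x + 7/2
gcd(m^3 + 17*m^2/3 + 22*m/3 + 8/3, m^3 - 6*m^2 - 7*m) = m + 1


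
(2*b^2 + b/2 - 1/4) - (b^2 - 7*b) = b^2 + 15*b/2 - 1/4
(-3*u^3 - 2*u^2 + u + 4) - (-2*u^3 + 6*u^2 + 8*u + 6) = -u^3 - 8*u^2 - 7*u - 2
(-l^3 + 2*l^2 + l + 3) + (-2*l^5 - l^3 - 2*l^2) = -2*l^5 - 2*l^3 + l + 3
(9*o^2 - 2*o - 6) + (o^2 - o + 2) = 10*o^2 - 3*o - 4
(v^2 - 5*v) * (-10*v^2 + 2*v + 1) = -10*v^4 + 52*v^3 - 9*v^2 - 5*v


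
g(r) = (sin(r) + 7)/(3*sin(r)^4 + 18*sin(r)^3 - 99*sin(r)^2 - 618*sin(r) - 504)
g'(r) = (sin(r) + 7)*(-12*sin(r)^3*cos(r) - 54*sin(r)^2*cos(r) + 198*sin(r)*cos(r) + 618*cos(r))/(3*sin(r)^4 + 18*sin(r)^3 - 99*sin(r)^2 - 618*sin(r) - 504)^2 + cos(r)/(3*sin(r)^4 + 18*sin(r)^3 - 99*sin(r)^2 - 618*sin(r) - 504) = (-3*sin(r)^2 + 2*sin(r) + 26)*cos(r)/(3*(sin(r) - 6)^2*(sin(r) + 1)^2*(sin(r) + 4)^2)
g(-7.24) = -0.08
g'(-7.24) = 0.27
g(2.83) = -0.01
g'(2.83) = -0.01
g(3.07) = -0.01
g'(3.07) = -0.01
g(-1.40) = -1.09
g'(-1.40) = 12.74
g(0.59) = -0.01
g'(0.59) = 0.00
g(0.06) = -0.01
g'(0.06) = 0.01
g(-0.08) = -0.02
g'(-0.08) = 0.02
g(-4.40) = -0.01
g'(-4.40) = -0.00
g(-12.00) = -0.00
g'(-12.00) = 0.01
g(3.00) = -0.01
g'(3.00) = -0.01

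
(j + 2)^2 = j^2 + 4*j + 4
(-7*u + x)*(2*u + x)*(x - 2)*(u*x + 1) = -14*u^3*x^2 + 28*u^3*x - 5*u^2*x^3 + 10*u^2*x^2 - 14*u^2*x + 28*u^2 + u*x^4 - 2*u*x^3 - 5*u*x^2 + 10*u*x + x^3 - 2*x^2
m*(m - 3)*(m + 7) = m^3 + 4*m^2 - 21*m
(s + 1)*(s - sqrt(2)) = s^2 - sqrt(2)*s + s - sqrt(2)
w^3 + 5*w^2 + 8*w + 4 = (w + 1)*(w + 2)^2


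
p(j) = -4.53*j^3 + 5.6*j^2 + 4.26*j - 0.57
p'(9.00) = -995.73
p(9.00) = -2811.00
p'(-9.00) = -1197.33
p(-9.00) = 3717.06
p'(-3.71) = -224.35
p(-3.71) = 292.03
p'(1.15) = -0.83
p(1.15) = 4.85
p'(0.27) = 6.29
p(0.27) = 0.90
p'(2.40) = -47.14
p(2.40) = -20.71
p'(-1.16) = -27.02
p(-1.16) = 9.09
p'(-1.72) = -55.21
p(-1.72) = 31.72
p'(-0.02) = 4.03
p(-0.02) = -0.65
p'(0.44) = 6.56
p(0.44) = 2.00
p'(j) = -13.59*j^2 + 11.2*j + 4.26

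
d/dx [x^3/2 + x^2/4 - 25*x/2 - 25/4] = 3*x^2/2 + x/2 - 25/2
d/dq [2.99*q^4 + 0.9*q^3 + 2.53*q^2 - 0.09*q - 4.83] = 11.96*q^3 + 2.7*q^2 + 5.06*q - 0.09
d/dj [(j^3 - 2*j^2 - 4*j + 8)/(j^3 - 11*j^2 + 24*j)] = (-9*j^4 + 56*j^3 - 116*j^2 + 176*j - 192)/(j^2*(j^4 - 22*j^3 + 169*j^2 - 528*j + 576))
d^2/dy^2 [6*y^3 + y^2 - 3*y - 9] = 36*y + 2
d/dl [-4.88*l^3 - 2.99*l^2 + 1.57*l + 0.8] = -14.64*l^2 - 5.98*l + 1.57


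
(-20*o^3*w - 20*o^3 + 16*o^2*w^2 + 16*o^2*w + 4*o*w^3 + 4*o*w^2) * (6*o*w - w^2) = -120*o^4*w^2 - 120*o^4*w + 116*o^3*w^3 + 116*o^3*w^2 + 8*o^2*w^4 + 8*o^2*w^3 - 4*o*w^5 - 4*o*w^4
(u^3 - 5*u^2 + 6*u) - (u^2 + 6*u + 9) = u^3 - 6*u^2 - 9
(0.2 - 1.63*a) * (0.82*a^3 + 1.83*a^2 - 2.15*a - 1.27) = -1.3366*a^4 - 2.8189*a^3 + 3.8705*a^2 + 1.6401*a - 0.254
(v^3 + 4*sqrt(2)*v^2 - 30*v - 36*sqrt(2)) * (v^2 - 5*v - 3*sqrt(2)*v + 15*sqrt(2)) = v^5 - 5*v^4 + sqrt(2)*v^4 - 54*v^3 - 5*sqrt(2)*v^3 + 54*sqrt(2)*v^2 + 270*v^2 - 270*sqrt(2)*v + 216*v - 1080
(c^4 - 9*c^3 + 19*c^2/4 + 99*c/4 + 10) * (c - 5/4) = c^5 - 41*c^4/4 + 16*c^3 + 301*c^2/16 - 335*c/16 - 25/2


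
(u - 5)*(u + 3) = u^2 - 2*u - 15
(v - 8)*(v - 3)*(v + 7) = v^3 - 4*v^2 - 53*v + 168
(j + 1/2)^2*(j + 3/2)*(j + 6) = j^4 + 17*j^3/2 + 67*j^2/4 + 87*j/8 + 9/4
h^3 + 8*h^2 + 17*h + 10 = (h + 1)*(h + 2)*(h + 5)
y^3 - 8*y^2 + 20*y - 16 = (y - 4)*(y - 2)^2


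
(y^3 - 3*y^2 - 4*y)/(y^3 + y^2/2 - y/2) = 2*(y - 4)/(2*y - 1)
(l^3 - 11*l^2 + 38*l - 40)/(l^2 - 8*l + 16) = (l^2 - 7*l + 10)/(l - 4)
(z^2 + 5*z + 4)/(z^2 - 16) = (z + 1)/(z - 4)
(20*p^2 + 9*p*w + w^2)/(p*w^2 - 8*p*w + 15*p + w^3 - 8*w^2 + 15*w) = (20*p^2 + 9*p*w + w^2)/(p*w^2 - 8*p*w + 15*p + w^3 - 8*w^2 + 15*w)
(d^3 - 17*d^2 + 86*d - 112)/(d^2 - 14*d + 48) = (d^2 - 9*d + 14)/(d - 6)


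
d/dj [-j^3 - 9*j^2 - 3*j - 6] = -3*j^2 - 18*j - 3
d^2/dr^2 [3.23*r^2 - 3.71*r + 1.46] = 6.46000000000000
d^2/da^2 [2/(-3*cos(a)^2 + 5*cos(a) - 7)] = 2*(-36*sin(a)^4 - 41*sin(a)^2 - 365*cos(a)/4 + 45*cos(3*a)/4 + 85)/(3*sin(a)^2 + 5*cos(a) - 10)^3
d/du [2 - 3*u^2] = -6*u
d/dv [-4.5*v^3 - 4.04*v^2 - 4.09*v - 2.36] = -13.5*v^2 - 8.08*v - 4.09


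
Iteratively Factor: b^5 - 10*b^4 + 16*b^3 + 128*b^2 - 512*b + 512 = (b - 4)*(b^4 - 6*b^3 - 8*b^2 + 96*b - 128) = (b - 4)*(b - 2)*(b^3 - 4*b^2 - 16*b + 64) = (b - 4)^2*(b - 2)*(b^2 - 16) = (b - 4)^2*(b - 2)*(b + 4)*(b - 4)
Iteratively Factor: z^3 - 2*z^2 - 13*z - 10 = (z + 1)*(z^2 - 3*z - 10) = (z + 1)*(z + 2)*(z - 5)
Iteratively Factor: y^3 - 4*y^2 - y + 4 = (y - 1)*(y^2 - 3*y - 4) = (y - 1)*(y + 1)*(y - 4)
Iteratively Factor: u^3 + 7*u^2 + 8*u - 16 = (u + 4)*(u^2 + 3*u - 4) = (u + 4)^2*(u - 1)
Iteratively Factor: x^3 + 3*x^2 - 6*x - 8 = (x + 1)*(x^2 + 2*x - 8) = (x - 2)*(x + 1)*(x + 4)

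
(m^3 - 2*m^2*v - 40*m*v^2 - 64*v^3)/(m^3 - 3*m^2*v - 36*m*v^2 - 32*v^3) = (m + 2*v)/(m + v)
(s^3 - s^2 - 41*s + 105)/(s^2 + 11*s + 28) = (s^2 - 8*s + 15)/(s + 4)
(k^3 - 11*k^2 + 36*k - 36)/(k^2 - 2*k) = k - 9 + 18/k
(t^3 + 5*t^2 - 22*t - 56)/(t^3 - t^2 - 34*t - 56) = (t^2 + 3*t - 28)/(t^2 - 3*t - 28)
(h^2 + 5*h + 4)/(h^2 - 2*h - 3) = (h + 4)/(h - 3)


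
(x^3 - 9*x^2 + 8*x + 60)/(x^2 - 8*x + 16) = (x^3 - 9*x^2 + 8*x + 60)/(x^2 - 8*x + 16)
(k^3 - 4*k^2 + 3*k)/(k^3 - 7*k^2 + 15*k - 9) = k/(k - 3)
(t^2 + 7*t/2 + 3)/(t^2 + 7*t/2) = (2*t^2 + 7*t + 6)/(t*(2*t + 7))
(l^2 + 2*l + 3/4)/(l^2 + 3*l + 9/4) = (2*l + 1)/(2*l + 3)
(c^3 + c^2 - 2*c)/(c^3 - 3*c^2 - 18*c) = (-c^2 - c + 2)/(-c^2 + 3*c + 18)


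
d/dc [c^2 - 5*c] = 2*c - 5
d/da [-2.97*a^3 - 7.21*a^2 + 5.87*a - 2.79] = -8.91*a^2 - 14.42*a + 5.87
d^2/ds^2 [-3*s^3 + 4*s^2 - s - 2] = 8 - 18*s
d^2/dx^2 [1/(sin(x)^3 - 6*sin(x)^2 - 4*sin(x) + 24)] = (-9*sin(x)^6 + 66*sin(x)^5 - 124*sin(x)^4 + 48*sin(x)^3 - 400*sin(x)^2 - 96*sin(x) + 320)/(sin(x)^3 - 6*sin(x)^2 - 4*sin(x) + 24)^3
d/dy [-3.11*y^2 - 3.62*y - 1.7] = -6.22*y - 3.62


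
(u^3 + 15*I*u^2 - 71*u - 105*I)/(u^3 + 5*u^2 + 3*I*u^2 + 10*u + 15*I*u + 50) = (u^2 + 10*I*u - 21)/(u^2 + u*(5 - 2*I) - 10*I)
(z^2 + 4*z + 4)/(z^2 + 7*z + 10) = (z + 2)/(z + 5)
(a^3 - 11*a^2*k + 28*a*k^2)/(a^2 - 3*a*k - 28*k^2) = a*(a - 4*k)/(a + 4*k)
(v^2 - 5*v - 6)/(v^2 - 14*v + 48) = (v + 1)/(v - 8)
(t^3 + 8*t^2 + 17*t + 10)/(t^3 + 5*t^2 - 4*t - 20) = (t + 1)/(t - 2)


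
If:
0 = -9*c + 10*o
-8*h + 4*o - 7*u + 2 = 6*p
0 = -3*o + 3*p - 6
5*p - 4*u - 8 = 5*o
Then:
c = 10*p/9 - 20/9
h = -p/4 - 19/16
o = p - 2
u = 1/2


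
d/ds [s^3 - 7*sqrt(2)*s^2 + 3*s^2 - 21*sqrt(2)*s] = 3*s^2 - 14*sqrt(2)*s + 6*s - 21*sqrt(2)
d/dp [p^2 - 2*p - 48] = 2*p - 2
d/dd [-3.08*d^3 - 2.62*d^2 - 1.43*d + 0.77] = -9.24*d^2 - 5.24*d - 1.43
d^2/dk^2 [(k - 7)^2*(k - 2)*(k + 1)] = 12*k^2 - 90*k + 122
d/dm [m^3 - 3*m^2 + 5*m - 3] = 3*m^2 - 6*m + 5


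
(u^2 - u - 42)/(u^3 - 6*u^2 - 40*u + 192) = (u - 7)/(u^2 - 12*u + 32)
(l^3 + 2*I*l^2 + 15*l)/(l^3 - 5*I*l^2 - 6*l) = (l + 5*I)/(l - 2*I)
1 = 1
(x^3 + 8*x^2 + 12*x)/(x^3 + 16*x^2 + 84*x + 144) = x*(x + 2)/(x^2 + 10*x + 24)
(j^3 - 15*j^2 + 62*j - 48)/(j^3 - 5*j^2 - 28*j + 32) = (j - 6)/(j + 4)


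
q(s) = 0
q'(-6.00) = 0.00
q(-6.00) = 0.00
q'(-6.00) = 0.00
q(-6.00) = 0.00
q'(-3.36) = 0.00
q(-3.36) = 0.00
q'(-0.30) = 0.00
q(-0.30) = 0.00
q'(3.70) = 0.00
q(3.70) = 0.00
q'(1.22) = 0.00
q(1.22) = 0.00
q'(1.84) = 0.00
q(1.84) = 0.00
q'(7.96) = 0.00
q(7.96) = 0.00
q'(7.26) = 0.00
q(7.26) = 0.00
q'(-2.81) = 0.00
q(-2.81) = 0.00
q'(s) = 0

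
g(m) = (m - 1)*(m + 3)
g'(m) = 2*m + 2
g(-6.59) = 27.25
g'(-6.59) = -11.18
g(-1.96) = -3.08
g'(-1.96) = -1.92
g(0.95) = -0.20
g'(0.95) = 3.90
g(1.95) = 4.70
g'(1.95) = 5.90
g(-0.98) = -4.00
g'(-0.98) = 0.04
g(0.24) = -2.46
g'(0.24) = 2.48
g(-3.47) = 2.10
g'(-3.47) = -4.94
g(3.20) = 13.64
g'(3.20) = 8.40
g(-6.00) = 21.00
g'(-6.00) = -10.00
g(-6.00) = 21.00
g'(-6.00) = -10.00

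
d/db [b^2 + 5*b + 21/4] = 2*b + 5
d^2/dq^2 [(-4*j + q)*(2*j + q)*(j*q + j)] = 2*j*(-2*j + 3*q + 1)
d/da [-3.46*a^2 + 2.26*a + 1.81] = 2.26 - 6.92*a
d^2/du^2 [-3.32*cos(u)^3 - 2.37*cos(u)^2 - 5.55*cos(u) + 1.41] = 8.04*cos(u) + 4.74*cos(2*u) + 7.47*cos(3*u)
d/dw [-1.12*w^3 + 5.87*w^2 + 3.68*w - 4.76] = -3.36*w^2 + 11.74*w + 3.68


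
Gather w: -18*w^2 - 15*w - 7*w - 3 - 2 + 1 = -18*w^2 - 22*w - 4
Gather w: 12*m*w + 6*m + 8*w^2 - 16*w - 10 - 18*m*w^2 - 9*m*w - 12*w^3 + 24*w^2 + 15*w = 6*m - 12*w^3 + w^2*(32 - 18*m) + w*(3*m - 1) - 10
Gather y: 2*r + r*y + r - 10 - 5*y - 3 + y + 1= 3*r + y*(r - 4) - 12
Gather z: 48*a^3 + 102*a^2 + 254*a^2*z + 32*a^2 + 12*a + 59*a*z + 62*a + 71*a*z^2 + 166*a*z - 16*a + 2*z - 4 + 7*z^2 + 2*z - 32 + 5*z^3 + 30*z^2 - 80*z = 48*a^3 + 134*a^2 + 58*a + 5*z^3 + z^2*(71*a + 37) + z*(254*a^2 + 225*a - 76) - 36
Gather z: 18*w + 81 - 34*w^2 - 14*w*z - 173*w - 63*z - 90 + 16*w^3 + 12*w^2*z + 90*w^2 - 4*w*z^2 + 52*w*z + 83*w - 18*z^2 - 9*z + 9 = 16*w^3 + 56*w^2 - 72*w + z^2*(-4*w - 18) + z*(12*w^2 + 38*w - 72)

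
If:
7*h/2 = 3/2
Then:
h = 3/7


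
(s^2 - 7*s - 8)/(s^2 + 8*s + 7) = (s - 8)/(s + 7)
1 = 1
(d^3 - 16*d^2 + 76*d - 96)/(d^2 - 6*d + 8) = (d^2 - 14*d + 48)/(d - 4)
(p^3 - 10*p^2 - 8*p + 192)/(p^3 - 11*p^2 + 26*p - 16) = (p^2 - 2*p - 24)/(p^2 - 3*p + 2)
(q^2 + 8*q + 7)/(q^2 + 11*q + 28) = (q + 1)/(q + 4)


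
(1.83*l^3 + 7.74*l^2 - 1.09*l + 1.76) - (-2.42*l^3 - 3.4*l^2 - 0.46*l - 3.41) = 4.25*l^3 + 11.14*l^2 - 0.63*l + 5.17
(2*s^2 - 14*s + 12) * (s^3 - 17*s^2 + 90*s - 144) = 2*s^5 - 48*s^4 + 430*s^3 - 1752*s^2 + 3096*s - 1728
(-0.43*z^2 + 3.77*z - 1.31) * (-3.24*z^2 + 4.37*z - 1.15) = 1.3932*z^4 - 14.0939*z^3 + 21.2138*z^2 - 10.0602*z + 1.5065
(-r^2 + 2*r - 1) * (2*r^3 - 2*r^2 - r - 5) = -2*r^5 + 6*r^4 - 5*r^3 + 5*r^2 - 9*r + 5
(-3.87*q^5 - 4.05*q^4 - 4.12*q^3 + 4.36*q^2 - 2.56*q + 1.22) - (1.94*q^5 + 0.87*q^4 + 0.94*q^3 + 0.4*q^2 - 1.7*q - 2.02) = -5.81*q^5 - 4.92*q^4 - 5.06*q^3 + 3.96*q^2 - 0.86*q + 3.24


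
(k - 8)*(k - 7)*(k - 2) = k^3 - 17*k^2 + 86*k - 112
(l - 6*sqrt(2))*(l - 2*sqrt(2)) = l^2 - 8*sqrt(2)*l + 24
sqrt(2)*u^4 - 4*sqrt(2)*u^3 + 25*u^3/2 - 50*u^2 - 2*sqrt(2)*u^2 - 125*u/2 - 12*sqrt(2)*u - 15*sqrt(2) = (u - 5)*(u + 1)*(u + 6*sqrt(2))*(sqrt(2)*u + 1/2)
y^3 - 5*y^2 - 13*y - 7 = (y - 7)*(y + 1)^2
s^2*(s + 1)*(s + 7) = s^4 + 8*s^3 + 7*s^2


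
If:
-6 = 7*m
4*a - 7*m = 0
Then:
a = -3/2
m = -6/7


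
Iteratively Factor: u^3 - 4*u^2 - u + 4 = (u - 1)*(u^2 - 3*u - 4) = (u - 4)*(u - 1)*(u + 1)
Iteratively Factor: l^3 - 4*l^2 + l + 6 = (l - 3)*(l^2 - l - 2) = (l - 3)*(l - 2)*(l + 1)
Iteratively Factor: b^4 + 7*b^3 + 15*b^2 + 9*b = (b + 3)*(b^3 + 4*b^2 + 3*b) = (b + 1)*(b + 3)*(b^2 + 3*b) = b*(b + 1)*(b + 3)*(b + 3)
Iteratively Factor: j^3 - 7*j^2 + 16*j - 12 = (j - 2)*(j^2 - 5*j + 6) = (j - 3)*(j - 2)*(j - 2)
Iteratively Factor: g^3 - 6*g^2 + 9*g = (g - 3)*(g^2 - 3*g) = (g - 3)^2*(g)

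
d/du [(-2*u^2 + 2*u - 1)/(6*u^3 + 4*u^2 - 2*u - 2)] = (6*u^4 - 12*u^3 + 7*u^2 + 8*u - 3)/(2*(9*u^6 + 12*u^5 - 2*u^4 - 10*u^3 - 3*u^2 + 2*u + 1))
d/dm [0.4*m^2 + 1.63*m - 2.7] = 0.8*m + 1.63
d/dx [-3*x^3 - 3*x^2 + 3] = 3*x*(-3*x - 2)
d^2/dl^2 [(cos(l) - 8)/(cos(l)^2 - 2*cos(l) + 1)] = (65*cos(l)/4 + 14*cos(2*l) - cos(3*l)/4 - 30)/(cos(l) - 1)^4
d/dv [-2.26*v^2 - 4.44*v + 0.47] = -4.52*v - 4.44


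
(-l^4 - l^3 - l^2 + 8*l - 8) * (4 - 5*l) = 5*l^5 + l^4 + l^3 - 44*l^2 + 72*l - 32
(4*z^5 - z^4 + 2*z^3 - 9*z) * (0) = 0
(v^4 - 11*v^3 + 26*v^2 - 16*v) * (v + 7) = v^5 - 4*v^4 - 51*v^3 + 166*v^2 - 112*v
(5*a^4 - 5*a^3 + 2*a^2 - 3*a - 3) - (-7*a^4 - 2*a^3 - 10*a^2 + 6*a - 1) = 12*a^4 - 3*a^3 + 12*a^2 - 9*a - 2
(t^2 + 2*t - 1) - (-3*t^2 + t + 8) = 4*t^2 + t - 9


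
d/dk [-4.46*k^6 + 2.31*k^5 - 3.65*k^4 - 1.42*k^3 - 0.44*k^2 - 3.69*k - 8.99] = -26.76*k^5 + 11.55*k^4 - 14.6*k^3 - 4.26*k^2 - 0.88*k - 3.69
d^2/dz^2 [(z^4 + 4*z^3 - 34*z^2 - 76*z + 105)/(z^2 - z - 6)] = 2*(z^6 - 3*z^5 - 15*z^4 - 34*z^3 - 9*z^2 - 1251*z - 33)/(z^6 - 3*z^5 - 15*z^4 + 35*z^3 + 90*z^2 - 108*z - 216)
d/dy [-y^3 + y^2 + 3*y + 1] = -3*y^2 + 2*y + 3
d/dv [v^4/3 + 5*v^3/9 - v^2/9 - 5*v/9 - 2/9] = 4*v^3/3 + 5*v^2/3 - 2*v/9 - 5/9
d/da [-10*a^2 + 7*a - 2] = 7 - 20*a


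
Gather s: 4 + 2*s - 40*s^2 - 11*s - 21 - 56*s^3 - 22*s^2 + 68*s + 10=-56*s^3 - 62*s^2 + 59*s - 7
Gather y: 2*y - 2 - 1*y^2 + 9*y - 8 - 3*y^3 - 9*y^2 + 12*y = -3*y^3 - 10*y^2 + 23*y - 10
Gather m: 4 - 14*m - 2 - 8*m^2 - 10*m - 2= -8*m^2 - 24*m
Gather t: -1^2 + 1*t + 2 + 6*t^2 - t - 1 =6*t^2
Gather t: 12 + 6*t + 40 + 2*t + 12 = 8*t + 64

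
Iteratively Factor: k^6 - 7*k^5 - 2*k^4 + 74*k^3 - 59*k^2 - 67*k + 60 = (k - 5)*(k^5 - 2*k^4 - 12*k^3 + 14*k^2 + 11*k - 12) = (k - 5)*(k - 4)*(k^4 + 2*k^3 - 4*k^2 - 2*k + 3) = (k - 5)*(k - 4)*(k - 1)*(k^3 + 3*k^2 - k - 3) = (k - 5)*(k - 4)*(k - 1)*(k + 1)*(k^2 + 2*k - 3) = (k - 5)*(k - 4)*(k - 1)^2*(k + 1)*(k + 3)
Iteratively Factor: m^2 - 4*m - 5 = (m + 1)*(m - 5)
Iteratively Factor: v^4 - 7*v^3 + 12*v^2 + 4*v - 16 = (v - 2)*(v^3 - 5*v^2 + 2*v + 8) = (v - 2)^2*(v^2 - 3*v - 4) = (v - 4)*(v - 2)^2*(v + 1)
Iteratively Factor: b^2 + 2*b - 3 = (b - 1)*(b + 3)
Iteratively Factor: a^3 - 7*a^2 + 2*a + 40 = (a - 4)*(a^2 - 3*a - 10) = (a - 4)*(a + 2)*(a - 5)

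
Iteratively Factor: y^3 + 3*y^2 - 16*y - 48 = (y + 4)*(y^2 - y - 12) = (y - 4)*(y + 4)*(y + 3)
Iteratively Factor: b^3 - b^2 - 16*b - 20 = (b + 2)*(b^2 - 3*b - 10) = (b + 2)^2*(b - 5)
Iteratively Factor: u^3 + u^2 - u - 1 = (u - 1)*(u^2 + 2*u + 1) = (u - 1)*(u + 1)*(u + 1)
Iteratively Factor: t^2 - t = (t)*(t - 1)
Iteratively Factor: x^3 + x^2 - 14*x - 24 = (x + 2)*(x^2 - x - 12) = (x - 4)*(x + 2)*(x + 3)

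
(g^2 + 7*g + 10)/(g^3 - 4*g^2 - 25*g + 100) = (g + 2)/(g^2 - 9*g + 20)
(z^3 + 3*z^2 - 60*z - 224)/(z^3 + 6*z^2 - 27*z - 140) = (z - 8)/(z - 5)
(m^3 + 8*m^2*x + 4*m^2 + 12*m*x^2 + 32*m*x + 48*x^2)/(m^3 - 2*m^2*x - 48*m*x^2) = (-m^2 - 2*m*x - 4*m - 8*x)/(m*(-m + 8*x))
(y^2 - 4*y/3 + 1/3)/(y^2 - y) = (y - 1/3)/y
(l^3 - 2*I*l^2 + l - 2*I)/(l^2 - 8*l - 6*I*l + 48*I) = (l^3 - 2*I*l^2 + l - 2*I)/(l^2 - 8*l - 6*I*l + 48*I)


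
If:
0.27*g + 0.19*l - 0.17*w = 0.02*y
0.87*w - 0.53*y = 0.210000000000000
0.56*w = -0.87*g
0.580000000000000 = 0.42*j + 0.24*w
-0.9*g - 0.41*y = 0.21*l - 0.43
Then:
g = -0.76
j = 0.71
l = 2.30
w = 1.18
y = 1.54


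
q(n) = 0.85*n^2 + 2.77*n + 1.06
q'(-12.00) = -17.63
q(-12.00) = 90.22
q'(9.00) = 18.07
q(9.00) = 94.84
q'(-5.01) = -5.75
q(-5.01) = 8.52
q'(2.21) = 6.53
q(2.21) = 11.33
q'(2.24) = 6.58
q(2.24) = 11.53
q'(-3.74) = -3.59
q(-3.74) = 2.59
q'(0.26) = 3.21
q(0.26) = 1.84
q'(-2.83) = -2.04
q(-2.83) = 0.03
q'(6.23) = 13.36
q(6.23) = 51.31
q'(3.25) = 8.30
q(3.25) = 19.04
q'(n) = 1.7*n + 2.77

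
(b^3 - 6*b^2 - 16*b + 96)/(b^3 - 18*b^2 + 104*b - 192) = (b + 4)/(b - 8)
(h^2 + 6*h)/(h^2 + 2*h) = (h + 6)/(h + 2)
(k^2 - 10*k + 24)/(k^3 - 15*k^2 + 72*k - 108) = (k - 4)/(k^2 - 9*k + 18)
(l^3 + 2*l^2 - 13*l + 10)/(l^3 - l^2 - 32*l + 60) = (l^2 + 4*l - 5)/(l^2 + l - 30)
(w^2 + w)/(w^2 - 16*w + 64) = w*(w + 1)/(w^2 - 16*w + 64)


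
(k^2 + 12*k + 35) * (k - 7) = k^3 + 5*k^2 - 49*k - 245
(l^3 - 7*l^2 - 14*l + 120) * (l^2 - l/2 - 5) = l^5 - 15*l^4/2 - 31*l^3/2 + 162*l^2 + 10*l - 600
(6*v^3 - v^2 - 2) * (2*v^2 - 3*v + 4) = 12*v^5 - 20*v^4 + 27*v^3 - 8*v^2 + 6*v - 8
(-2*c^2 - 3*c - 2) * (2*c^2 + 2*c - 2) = -4*c^4 - 10*c^3 - 6*c^2 + 2*c + 4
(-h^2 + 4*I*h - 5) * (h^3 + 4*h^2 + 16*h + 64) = -h^5 - 4*h^4 + 4*I*h^4 - 21*h^3 + 16*I*h^3 - 84*h^2 + 64*I*h^2 - 80*h + 256*I*h - 320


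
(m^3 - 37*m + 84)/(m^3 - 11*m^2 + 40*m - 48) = (m + 7)/(m - 4)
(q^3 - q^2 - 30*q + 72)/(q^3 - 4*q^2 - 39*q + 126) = (q - 4)/(q - 7)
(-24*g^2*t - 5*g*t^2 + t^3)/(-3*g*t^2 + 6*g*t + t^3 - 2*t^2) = (24*g^2 + 5*g*t - t^2)/(3*g*t - 6*g - t^2 + 2*t)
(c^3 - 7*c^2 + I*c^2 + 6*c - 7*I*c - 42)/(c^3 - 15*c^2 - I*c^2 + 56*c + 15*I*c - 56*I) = (c^2 + I*c + 6)/(c^2 - c*(8 + I) + 8*I)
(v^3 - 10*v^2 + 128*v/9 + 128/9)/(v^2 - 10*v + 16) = (v^2 - 2*v - 16/9)/(v - 2)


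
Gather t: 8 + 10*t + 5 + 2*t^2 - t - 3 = 2*t^2 + 9*t + 10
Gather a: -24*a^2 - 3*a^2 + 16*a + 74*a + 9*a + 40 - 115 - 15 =-27*a^2 + 99*a - 90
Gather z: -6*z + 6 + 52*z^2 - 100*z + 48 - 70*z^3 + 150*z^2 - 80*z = -70*z^3 + 202*z^2 - 186*z + 54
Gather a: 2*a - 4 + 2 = 2*a - 2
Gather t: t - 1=t - 1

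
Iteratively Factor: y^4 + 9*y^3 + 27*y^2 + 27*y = (y)*(y^3 + 9*y^2 + 27*y + 27) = y*(y + 3)*(y^2 + 6*y + 9) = y*(y + 3)^2*(y + 3)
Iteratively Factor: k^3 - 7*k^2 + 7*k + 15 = (k - 3)*(k^2 - 4*k - 5) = (k - 3)*(k + 1)*(k - 5)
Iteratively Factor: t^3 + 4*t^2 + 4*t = (t + 2)*(t^2 + 2*t) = t*(t + 2)*(t + 2)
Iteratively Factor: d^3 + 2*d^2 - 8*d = (d)*(d^2 + 2*d - 8) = d*(d - 2)*(d + 4)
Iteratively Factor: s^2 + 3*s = (s + 3)*(s)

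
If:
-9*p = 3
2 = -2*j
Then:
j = -1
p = -1/3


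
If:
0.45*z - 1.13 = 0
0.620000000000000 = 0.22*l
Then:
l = 2.82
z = 2.51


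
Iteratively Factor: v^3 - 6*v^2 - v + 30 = (v - 3)*(v^2 - 3*v - 10) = (v - 5)*(v - 3)*(v + 2)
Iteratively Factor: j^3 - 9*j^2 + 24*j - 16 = (j - 4)*(j^2 - 5*j + 4) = (j - 4)^2*(j - 1)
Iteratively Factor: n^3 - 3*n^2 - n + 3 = (n + 1)*(n^2 - 4*n + 3) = (n - 1)*(n + 1)*(n - 3)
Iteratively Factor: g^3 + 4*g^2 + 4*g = (g + 2)*(g^2 + 2*g) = g*(g + 2)*(g + 2)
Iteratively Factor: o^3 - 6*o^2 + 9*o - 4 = (o - 1)*(o^2 - 5*o + 4) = (o - 1)^2*(o - 4)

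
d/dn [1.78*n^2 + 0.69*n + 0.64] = 3.56*n + 0.69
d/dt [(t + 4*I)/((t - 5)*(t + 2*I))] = ((t - 5)*(t + 2*I) - (t - 5)*(t + 4*I) - (t + 2*I)*(t + 4*I))/((t - 5)^2*(t + 2*I)^2)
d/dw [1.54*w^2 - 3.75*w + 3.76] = 3.08*w - 3.75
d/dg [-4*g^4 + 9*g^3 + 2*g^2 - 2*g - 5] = -16*g^3 + 27*g^2 + 4*g - 2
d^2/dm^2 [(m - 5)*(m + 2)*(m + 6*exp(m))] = 6*m^2*exp(m) + 6*m*exp(m) + 6*m - 84*exp(m) - 6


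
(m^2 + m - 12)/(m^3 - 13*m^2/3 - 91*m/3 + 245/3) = 3*(m^2 + m - 12)/(3*m^3 - 13*m^2 - 91*m + 245)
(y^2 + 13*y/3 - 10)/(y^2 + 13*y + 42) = (y - 5/3)/(y + 7)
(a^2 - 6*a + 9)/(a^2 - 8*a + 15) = (a - 3)/(a - 5)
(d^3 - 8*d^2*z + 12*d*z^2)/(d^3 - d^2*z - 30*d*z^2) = (d - 2*z)/(d + 5*z)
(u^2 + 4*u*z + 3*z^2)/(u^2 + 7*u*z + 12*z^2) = (u + z)/(u + 4*z)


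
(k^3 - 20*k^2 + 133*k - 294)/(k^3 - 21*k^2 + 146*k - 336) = (k - 7)/(k - 8)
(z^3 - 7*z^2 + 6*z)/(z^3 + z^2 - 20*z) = (z^2 - 7*z + 6)/(z^2 + z - 20)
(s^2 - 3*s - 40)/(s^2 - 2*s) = (s^2 - 3*s - 40)/(s*(s - 2))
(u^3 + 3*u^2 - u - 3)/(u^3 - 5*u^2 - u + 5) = (u + 3)/(u - 5)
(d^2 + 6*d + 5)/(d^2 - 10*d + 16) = (d^2 + 6*d + 5)/(d^2 - 10*d + 16)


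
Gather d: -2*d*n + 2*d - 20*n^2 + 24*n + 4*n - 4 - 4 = d*(2 - 2*n) - 20*n^2 + 28*n - 8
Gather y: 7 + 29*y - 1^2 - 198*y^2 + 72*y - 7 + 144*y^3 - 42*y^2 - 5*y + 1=144*y^3 - 240*y^2 + 96*y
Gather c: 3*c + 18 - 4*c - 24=-c - 6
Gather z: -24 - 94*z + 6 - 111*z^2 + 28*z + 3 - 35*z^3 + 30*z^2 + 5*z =-35*z^3 - 81*z^2 - 61*z - 15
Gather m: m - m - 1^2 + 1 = 0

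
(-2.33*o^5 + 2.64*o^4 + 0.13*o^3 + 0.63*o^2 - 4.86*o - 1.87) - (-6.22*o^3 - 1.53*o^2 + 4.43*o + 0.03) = -2.33*o^5 + 2.64*o^4 + 6.35*o^3 + 2.16*o^2 - 9.29*o - 1.9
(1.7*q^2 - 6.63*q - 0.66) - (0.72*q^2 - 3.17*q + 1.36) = 0.98*q^2 - 3.46*q - 2.02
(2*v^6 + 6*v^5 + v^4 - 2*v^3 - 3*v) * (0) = 0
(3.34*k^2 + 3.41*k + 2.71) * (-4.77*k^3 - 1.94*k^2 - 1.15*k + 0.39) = -15.9318*k^5 - 22.7453*k^4 - 23.3831*k^3 - 7.8763*k^2 - 1.7866*k + 1.0569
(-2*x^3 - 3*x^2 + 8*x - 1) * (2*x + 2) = -4*x^4 - 10*x^3 + 10*x^2 + 14*x - 2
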